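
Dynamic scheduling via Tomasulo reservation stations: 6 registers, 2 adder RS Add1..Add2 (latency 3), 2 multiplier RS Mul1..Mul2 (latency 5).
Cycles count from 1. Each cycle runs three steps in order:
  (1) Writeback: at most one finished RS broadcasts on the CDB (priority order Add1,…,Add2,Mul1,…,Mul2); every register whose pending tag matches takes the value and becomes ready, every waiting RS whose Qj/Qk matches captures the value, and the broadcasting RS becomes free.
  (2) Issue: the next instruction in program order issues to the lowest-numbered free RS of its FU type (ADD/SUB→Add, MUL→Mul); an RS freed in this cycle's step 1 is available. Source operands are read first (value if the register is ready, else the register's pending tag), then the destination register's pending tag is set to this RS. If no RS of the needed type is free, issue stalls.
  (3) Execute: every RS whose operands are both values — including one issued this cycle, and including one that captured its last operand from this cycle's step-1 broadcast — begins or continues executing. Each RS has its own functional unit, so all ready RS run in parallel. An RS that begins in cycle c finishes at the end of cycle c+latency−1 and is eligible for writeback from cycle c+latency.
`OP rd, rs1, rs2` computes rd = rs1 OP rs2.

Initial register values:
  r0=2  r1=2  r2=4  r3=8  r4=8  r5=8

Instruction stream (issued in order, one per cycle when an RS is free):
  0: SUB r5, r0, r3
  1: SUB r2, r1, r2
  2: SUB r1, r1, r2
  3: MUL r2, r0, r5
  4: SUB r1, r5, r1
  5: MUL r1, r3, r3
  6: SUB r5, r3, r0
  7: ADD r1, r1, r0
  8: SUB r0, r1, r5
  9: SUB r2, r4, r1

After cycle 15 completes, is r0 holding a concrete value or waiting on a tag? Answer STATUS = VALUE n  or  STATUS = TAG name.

STATUS = TAG Add2

cycle 1: issue SUB r5<-Add1 // r0:2,r1:2,r2:4,r3:8,r4:8,r5:Add1
cycle 2: issue SUB r2<-Add2 // r0:2,r1:2,r2:Add2,r3:8,r4:8,r5:Add1
cycle 3: stall // r0:2,r1:2,r2:Add2,r3:8,r4:8,r5:Add1
cycle 4: CDB Add1=-6; issue SUB r1<-Add1 // r0:2,r1:Add1,r2:Add2,r3:8,r4:8,r5:-6
cycle 5: CDB Add2=-2; issue MUL r2<-Mul1 // r0:2,r1:Add1,r2:Mul1,r3:8,r4:8,r5:-6
cycle 6: issue SUB r1<-Add2 // r0:2,r1:Add2,r2:Mul1,r3:8,r4:8,r5:-6
cycle 7: issue MUL r1<-Mul2 // r0:2,r1:Mul2,r2:Mul1,r3:8,r4:8,r5:-6
cycle 8: CDB Add1=4; issue SUB r5<-Add1 // r0:2,r1:Mul2,r2:Mul1,r3:8,r4:8,r5:Add1
cycle 9: stall // r0:2,r1:Mul2,r2:Mul1,r3:8,r4:8,r5:Add1
cycle 10: CDB Mul1=-12; stall // r0:2,r1:Mul2,r2:-12,r3:8,r4:8,r5:Add1
cycle 11: CDB Add1=6; issue ADD r1<-Add1 // r0:2,r1:Add1,r2:-12,r3:8,r4:8,r5:6
cycle 12: CDB Add2=-10; issue SUB r0<-Add2 // r0:Add2,r1:Add1,r2:-12,r3:8,r4:8,r5:6
cycle 13: CDB Mul2=64; stall // r0:Add2,r1:Add1,r2:-12,r3:8,r4:8,r5:6
cycle 14: stall // r0:Add2,r1:Add1,r2:-12,r3:8,r4:8,r5:6
cycle 15: stall // r0:Add2,r1:Add1,r2:-12,r3:8,r4:8,r5:6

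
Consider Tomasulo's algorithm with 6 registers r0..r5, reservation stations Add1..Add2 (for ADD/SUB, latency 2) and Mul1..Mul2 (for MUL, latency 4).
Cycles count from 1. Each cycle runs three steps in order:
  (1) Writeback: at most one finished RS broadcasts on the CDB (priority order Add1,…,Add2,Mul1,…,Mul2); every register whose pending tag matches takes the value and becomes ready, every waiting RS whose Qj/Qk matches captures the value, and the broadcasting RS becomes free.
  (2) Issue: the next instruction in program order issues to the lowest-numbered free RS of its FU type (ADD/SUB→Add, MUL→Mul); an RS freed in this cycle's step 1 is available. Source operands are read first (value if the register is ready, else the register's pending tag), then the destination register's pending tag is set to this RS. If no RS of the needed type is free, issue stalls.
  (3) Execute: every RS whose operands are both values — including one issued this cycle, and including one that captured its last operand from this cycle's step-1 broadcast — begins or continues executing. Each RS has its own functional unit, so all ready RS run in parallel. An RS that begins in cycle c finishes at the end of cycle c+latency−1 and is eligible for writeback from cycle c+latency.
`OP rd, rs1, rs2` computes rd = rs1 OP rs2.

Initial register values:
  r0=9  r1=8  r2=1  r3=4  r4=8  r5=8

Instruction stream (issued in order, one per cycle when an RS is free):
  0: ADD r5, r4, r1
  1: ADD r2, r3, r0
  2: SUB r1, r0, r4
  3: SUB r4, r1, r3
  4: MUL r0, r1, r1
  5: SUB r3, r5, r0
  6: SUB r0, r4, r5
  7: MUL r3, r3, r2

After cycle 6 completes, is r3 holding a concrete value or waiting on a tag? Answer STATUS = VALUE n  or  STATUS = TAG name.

c1: issue ADD r5<-Add1 | r0:9,r1:8,r2:1,r3:4,r4:8,r5:Add1
c2: issue ADD r2<-Add2 | r0:9,r1:8,r2:Add2,r3:4,r4:8,r5:Add1
c3: CDB Add1=16; issue SUB r1<-Add1 | r0:9,r1:Add1,r2:Add2,r3:4,r4:8,r5:16
c4: CDB Add2=13; issue SUB r4<-Add2 | r0:9,r1:Add1,r2:13,r3:4,r4:Add2,r5:16
c5: CDB Add1=1; issue MUL r0<-Mul1 | r0:Mul1,r1:1,r2:13,r3:4,r4:Add2,r5:16
c6: issue SUB r3<-Add1 | r0:Mul1,r1:1,r2:13,r3:Add1,r4:Add2,r5:16

STATUS = TAG Add1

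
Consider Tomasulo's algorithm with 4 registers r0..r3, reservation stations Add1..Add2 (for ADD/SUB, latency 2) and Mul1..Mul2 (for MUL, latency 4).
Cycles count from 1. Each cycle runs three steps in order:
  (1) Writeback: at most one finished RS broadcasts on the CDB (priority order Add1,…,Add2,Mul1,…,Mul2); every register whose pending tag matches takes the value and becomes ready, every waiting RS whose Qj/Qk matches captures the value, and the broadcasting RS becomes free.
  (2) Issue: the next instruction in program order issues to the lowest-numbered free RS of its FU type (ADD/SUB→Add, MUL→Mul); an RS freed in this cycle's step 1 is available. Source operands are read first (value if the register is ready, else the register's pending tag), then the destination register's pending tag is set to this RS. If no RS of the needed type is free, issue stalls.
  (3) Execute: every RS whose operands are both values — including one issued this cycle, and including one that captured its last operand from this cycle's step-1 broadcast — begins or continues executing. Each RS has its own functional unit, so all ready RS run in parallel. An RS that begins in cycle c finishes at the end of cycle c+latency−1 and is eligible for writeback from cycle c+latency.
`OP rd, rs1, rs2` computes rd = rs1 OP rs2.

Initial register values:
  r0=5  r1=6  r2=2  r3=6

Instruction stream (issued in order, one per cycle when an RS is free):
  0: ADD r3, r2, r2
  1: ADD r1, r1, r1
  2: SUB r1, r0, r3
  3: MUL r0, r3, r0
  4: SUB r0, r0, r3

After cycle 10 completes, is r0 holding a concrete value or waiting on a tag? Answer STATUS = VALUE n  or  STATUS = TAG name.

STATUS = VALUE 16

  c1: issue ADD r3<-Add1  regs: r0:5,r1:6,r2:2,r3:Add1
  c2: issue ADD r1<-Add2  regs: r0:5,r1:Add2,r2:2,r3:Add1
  c3: CDB Add1=4; issue SUB r1<-Add1  regs: r0:5,r1:Add1,r2:2,r3:4
  c4: CDB Add2=12; issue MUL r0<-Mul1  regs: r0:Mul1,r1:Add1,r2:2,r3:4
  c5: CDB Add1=1; issue SUB r0<-Add1  regs: r0:Add1,r1:1,r2:2,r3:4
  c6: -  regs: r0:Add1,r1:1,r2:2,r3:4
  c7: -  regs: r0:Add1,r1:1,r2:2,r3:4
  c8: CDB Mul1=20  regs: r0:Add1,r1:1,r2:2,r3:4
  c9: -  regs: r0:Add1,r1:1,r2:2,r3:4
  c10: CDB Add1=16  regs: r0:16,r1:1,r2:2,r3:4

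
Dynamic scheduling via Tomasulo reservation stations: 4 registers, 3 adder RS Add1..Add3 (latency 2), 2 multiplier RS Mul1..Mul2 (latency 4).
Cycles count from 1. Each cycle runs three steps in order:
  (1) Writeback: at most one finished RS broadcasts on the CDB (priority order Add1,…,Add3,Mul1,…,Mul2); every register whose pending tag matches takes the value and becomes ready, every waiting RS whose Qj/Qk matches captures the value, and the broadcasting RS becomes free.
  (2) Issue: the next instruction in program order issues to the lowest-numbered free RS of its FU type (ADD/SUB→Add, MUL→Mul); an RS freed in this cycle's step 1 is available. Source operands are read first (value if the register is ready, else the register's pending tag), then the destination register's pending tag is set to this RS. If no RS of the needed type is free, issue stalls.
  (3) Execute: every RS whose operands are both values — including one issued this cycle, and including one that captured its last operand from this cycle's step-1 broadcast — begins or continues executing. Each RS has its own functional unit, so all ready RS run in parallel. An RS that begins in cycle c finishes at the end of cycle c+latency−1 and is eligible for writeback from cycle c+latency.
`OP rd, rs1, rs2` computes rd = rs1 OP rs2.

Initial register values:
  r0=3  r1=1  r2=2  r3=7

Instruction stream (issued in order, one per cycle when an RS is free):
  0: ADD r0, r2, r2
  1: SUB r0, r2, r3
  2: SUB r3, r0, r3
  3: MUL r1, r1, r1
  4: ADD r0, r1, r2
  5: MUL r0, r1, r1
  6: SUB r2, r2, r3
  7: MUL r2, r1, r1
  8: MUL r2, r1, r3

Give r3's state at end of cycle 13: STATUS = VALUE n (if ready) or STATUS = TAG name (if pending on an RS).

  c1: issue ADD r0<-Add1  regs: r0:Add1,r1:1,r2:2,r3:7
  c2: issue SUB r0<-Add2  regs: r0:Add2,r1:1,r2:2,r3:7
  c3: CDB Add1=4; issue SUB r3<-Add1  regs: r0:Add2,r1:1,r2:2,r3:Add1
  c4: CDB Add2=-5; issue MUL r1<-Mul1  regs: r0:-5,r1:Mul1,r2:2,r3:Add1
  c5: issue ADD r0<-Add2  regs: r0:Add2,r1:Mul1,r2:2,r3:Add1
  c6: CDB Add1=-12; issue MUL r0<-Mul2  regs: r0:Mul2,r1:Mul1,r2:2,r3:-12
  c7: issue SUB r2<-Add1  regs: r0:Mul2,r1:Mul1,r2:Add1,r3:-12
  c8: CDB Mul1=1; issue MUL r2<-Mul1  regs: r0:Mul2,r1:1,r2:Mul1,r3:-12
  c9: CDB Add1=14; stall  regs: r0:Mul2,r1:1,r2:Mul1,r3:-12
  c10: CDB Add2=3; stall  regs: r0:Mul2,r1:1,r2:Mul1,r3:-12
  c11: stall  regs: r0:Mul2,r1:1,r2:Mul1,r3:-12
  c12: CDB Mul1=1; issue MUL r2<-Mul1  regs: r0:Mul2,r1:1,r2:Mul1,r3:-12
  c13: CDB Mul2=1  regs: r0:1,r1:1,r2:Mul1,r3:-12

STATUS = VALUE -12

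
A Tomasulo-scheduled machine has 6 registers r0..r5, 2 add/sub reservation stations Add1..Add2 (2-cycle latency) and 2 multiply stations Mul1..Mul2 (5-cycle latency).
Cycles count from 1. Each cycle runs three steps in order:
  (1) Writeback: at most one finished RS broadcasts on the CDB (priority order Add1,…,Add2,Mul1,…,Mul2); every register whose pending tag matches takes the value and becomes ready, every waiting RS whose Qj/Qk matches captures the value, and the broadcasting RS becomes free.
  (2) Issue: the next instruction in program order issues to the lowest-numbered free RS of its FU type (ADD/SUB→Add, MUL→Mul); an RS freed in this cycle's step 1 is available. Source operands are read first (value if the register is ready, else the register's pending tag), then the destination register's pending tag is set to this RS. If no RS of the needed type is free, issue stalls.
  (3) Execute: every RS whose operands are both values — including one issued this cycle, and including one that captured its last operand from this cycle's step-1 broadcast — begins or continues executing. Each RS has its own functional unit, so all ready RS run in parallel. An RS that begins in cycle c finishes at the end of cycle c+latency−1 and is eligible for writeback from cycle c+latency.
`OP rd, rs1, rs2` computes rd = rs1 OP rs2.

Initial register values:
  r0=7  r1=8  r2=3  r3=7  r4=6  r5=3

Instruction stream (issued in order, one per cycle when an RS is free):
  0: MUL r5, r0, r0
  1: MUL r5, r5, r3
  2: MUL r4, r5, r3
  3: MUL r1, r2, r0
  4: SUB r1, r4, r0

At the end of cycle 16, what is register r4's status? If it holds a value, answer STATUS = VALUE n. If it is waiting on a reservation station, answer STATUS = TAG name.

c1: issue MUL r5<-Mul1 | r0:7,r1:8,r2:3,r3:7,r4:6,r5:Mul1
c2: issue MUL r5<-Mul2 | r0:7,r1:8,r2:3,r3:7,r4:6,r5:Mul2
c3: stall | r0:7,r1:8,r2:3,r3:7,r4:6,r5:Mul2
c4: stall | r0:7,r1:8,r2:3,r3:7,r4:6,r5:Mul2
c5: stall | r0:7,r1:8,r2:3,r3:7,r4:6,r5:Mul2
c6: CDB Mul1=49; issue MUL r4<-Mul1 | r0:7,r1:8,r2:3,r3:7,r4:Mul1,r5:Mul2
c7: stall | r0:7,r1:8,r2:3,r3:7,r4:Mul1,r5:Mul2
c8: stall | r0:7,r1:8,r2:3,r3:7,r4:Mul1,r5:Mul2
c9: stall | r0:7,r1:8,r2:3,r3:7,r4:Mul1,r5:Mul2
c10: stall | r0:7,r1:8,r2:3,r3:7,r4:Mul1,r5:Mul2
c11: CDB Mul2=343; issue MUL r1<-Mul2 | r0:7,r1:Mul2,r2:3,r3:7,r4:Mul1,r5:343
c12: issue SUB r1<-Add1 | r0:7,r1:Add1,r2:3,r3:7,r4:Mul1,r5:343
c13: - | r0:7,r1:Add1,r2:3,r3:7,r4:Mul1,r5:343
c14: - | r0:7,r1:Add1,r2:3,r3:7,r4:Mul1,r5:343
c15: - | r0:7,r1:Add1,r2:3,r3:7,r4:Mul1,r5:343
c16: CDB Mul1=2401 | r0:7,r1:Add1,r2:3,r3:7,r4:2401,r5:343

STATUS = VALUE 2401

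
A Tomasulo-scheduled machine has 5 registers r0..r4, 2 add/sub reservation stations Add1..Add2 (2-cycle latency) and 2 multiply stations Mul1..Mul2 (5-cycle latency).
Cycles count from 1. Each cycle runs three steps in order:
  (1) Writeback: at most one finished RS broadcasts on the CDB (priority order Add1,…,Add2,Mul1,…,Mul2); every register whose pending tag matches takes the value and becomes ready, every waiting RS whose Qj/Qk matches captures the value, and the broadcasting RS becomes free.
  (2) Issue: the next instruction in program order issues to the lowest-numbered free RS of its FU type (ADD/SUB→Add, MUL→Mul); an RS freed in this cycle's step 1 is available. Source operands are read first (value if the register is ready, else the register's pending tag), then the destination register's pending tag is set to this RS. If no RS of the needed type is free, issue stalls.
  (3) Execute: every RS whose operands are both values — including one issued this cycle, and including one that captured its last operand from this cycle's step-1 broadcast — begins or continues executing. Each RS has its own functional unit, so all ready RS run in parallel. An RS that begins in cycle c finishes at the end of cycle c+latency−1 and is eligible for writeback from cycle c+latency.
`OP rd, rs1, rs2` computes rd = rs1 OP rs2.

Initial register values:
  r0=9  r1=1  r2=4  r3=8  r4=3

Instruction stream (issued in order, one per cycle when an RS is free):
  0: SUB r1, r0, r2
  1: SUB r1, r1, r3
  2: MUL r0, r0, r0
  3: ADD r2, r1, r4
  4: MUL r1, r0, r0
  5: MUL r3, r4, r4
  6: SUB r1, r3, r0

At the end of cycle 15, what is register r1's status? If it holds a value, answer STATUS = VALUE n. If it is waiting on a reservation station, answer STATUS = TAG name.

STATUS = VALUE -72

c1: issue SUB r1<-Add1 | r0:9,r1:Add1,r2:4,r3:8,r4:3
c2: issue SUB r1<-Add2 | r0:9,r1:Add2,r2:4,r3:8,r4:3
c3: CDB Add1=5; issue MUL r0<-Mul1 | r0:Mul1,r1:Add2,r2:4,r3:8,r4:3
c4: issue ADD r2<-Add1 | r0:Mul1,r1:Add2,r2:Add1,r3:8,r4:3
c5: CDB Add2=-3; issue MUL r1<-Mul2 | r0:Mul1,r1:Mul2,r2:Add1,r3:8,r4:3
c6: stall | r0:Mul1,r1:Mul2,r2:Add1,r3:8,r4:3
c7: CDB Add1=0; stall | r0:Mul1,r1:Mul2,r2:0,r3:8,r4:3
c8: CDB Mul1=81; issue MUL r3<-Mul1 | r0:81,r1:Mul2,r2:0,r3:Mul1,r4:3
c9: issue SUB r1<-Add1 | r0:81,r1:Add1,r2:0,r3:Mul1,r4:3
c10: - | r0:81,r1:Add1,r2:0,r3:Mul1,r4:3
c11: - | r0:81,r1:Add1,r2:0,r3:Mul1,r4:3
c12: - | r0:81,r1:Add1,r2:0,r3:Mul1,r4:3
c13: CDB Mul1=9 | r0:81,r1:Add1,r2:0,r3:9,r4:3
c14: CDB Mul2=6561 | r0:81,r1:Add1,r2:0,r3:9,r4:3
c15: CDB Add1=-72 | r0:81,r1:-72,r2:0,r3:9,r4:3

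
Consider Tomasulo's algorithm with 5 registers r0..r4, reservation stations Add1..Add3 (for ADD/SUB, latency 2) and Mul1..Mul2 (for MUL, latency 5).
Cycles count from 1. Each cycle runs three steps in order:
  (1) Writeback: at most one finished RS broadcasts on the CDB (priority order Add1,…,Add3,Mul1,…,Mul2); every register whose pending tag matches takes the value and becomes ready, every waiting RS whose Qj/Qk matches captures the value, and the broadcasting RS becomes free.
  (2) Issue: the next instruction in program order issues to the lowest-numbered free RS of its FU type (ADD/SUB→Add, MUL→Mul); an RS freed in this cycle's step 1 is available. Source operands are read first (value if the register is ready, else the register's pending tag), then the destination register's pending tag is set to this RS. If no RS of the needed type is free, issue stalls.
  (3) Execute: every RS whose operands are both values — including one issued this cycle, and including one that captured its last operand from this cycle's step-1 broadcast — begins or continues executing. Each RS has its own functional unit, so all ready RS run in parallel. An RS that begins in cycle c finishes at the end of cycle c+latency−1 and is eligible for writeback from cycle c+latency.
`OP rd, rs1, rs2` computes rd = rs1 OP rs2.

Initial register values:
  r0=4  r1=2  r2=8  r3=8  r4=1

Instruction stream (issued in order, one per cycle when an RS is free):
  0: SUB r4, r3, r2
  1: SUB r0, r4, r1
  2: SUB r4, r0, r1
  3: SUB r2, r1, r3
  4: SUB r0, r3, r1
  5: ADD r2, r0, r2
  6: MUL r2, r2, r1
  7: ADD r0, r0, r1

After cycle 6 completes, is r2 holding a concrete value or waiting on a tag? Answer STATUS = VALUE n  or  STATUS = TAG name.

c1: issue SUB r4<-Add1 | r0:4,r1:2,r2:8,r3:8,r4:Add1
c2: issue SUB r0<-Add2 | r0:Add2,r1:2,r2:8,r3:8,r4:Add1
c3: CDB Add1=0; issue SUB r4<-Add1 | r0:Add2,r1:2,r2:8,r3:8,r4:Add1
c4: issue SUB r2<-Add3 | r0:Add2,r1:2,r2:Add3,r3:8,r4:Add1
c5: CDB Add2=-2; issue SUB r0<-Add2 | r0:Add2,r1:2,r2:Add3,r3:8,r4:Add1
c6: CDB Add3=-6; issue ADD r2<-Add3 | r0:Add2,r1:2,r2:Add3,r3:8,r4:Add1

STATUS = TAG Add3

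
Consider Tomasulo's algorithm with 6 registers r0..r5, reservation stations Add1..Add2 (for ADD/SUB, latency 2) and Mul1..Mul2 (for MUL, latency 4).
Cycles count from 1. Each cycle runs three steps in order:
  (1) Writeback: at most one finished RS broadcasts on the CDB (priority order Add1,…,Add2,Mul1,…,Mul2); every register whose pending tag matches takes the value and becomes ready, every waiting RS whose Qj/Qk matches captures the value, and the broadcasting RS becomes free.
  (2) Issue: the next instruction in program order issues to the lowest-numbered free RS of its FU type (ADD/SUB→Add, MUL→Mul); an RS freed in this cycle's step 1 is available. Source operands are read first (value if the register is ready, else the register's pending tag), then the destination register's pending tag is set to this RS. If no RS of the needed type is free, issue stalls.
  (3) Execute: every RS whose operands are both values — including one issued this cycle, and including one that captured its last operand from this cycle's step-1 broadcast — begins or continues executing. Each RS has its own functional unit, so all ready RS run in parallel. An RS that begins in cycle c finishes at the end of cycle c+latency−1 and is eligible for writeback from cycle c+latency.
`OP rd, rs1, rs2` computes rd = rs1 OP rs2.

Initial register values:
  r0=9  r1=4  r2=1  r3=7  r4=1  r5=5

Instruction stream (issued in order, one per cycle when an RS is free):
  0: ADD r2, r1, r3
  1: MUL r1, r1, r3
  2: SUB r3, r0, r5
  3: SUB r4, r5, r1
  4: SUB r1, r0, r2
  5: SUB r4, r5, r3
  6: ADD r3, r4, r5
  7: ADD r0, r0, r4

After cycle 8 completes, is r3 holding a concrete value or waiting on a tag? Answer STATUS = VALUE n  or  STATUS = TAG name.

STATUS = TAG Add2

cycle 1: issue ADD r2<-Add1 // r0:9,r1:4,r2:Add1,r3:7,r4:1,r5:5
cycle 2: issue MUL r1<-Mul1 // r0:9,r1:Mul1,r2:Add1,r3:7,r4:1,r5:5
cycle 3: CDB Add1=11; issue SUB r3<-Add1 // r0:9,r1:Mul1,r2:11,r3:Add1,r4:1,r5:5
cycle 4: issue SUB r4<-Add2 // r0:9,r1:Mul1,r2:11,r3:Add1,r4:Add2,r5:5
cycle 5: CDB Add1=4; issue SUB r1<-Add1 // r0:9,r1:Add1,r2:11,r3:4,r4:Add2,r5:5
cycle 6: CDB Mul1=28; stall // r0:9,r1:Add1,r2:11,r3:4,r4:Add2,r5:5
cycle 7: CDB Add1=-2; issue SUB r4<-Add1 // r0:9,r1:-2,r2:11,r3:4,r4:Add1,r5:5
cycle 8: CDB Add2=-23; issue ADD r3<-Add2 // r0:9,r1:-2,r2:11,r3:Add2,r4:Add1,r5:5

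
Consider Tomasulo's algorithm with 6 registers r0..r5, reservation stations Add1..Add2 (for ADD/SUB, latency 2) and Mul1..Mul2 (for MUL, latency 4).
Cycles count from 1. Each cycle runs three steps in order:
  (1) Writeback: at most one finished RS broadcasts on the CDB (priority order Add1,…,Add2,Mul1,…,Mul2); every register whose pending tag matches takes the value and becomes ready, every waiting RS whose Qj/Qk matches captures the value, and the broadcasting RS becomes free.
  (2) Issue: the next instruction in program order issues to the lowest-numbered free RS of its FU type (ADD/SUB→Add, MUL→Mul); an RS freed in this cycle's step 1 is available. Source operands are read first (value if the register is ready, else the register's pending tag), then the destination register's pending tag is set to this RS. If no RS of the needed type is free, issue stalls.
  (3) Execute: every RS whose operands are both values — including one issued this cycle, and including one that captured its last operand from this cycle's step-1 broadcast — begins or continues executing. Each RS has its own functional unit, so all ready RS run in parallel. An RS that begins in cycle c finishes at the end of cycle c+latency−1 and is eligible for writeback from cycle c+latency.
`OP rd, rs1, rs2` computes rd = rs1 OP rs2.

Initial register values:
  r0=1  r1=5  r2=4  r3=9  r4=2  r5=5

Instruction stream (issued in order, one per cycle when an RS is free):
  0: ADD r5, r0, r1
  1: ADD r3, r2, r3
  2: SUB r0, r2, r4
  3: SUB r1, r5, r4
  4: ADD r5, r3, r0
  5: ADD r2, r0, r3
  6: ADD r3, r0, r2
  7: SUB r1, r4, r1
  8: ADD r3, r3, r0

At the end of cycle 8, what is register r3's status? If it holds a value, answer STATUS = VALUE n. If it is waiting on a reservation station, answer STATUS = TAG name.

STATUS = TAG Add1

c1: issue ADD r5<-Add1 | r0:1,r1:5,r2:4,r3:9,r4:2,r5:Add1
c2: issue ADD r3<-Add2 | r0:1,r1:5,r2:4,r3:Add2,r4:2,r5:Add1
c3: CDB Add1=6; issue SUB r0<-Add1 | r0:Add1,r1:5,r2:4,r3:Add2,r4:2,r5:6
c4: CDB Add2=13; issue SUB r1<-Add2 | r0:Add1,r1:Add2,r2:4,r3:13,r4:2,r5:6
c5: CDB Add1=2; issue ADD r5<-Add1 | r0:2,r1:Add2,r2:4,r3:13,r4:2,r5:Add1
c6: CDB Add2=4; issue ADD r2<-Add2 | r0:2,r1:4,r2:Add2,r3:13,r4:2,r5:Add1
c7: CDB Add1=15; issue ADD r3<-Add1 | r0:2,r1:4,r2:Add2,r3:Add1,r4:2,r5:15
c8: CDB Add2=15; issue SUB r1<-Add2 | r0:2,r1:Add2,r2:15,r3:Add1,r4:2,r5:15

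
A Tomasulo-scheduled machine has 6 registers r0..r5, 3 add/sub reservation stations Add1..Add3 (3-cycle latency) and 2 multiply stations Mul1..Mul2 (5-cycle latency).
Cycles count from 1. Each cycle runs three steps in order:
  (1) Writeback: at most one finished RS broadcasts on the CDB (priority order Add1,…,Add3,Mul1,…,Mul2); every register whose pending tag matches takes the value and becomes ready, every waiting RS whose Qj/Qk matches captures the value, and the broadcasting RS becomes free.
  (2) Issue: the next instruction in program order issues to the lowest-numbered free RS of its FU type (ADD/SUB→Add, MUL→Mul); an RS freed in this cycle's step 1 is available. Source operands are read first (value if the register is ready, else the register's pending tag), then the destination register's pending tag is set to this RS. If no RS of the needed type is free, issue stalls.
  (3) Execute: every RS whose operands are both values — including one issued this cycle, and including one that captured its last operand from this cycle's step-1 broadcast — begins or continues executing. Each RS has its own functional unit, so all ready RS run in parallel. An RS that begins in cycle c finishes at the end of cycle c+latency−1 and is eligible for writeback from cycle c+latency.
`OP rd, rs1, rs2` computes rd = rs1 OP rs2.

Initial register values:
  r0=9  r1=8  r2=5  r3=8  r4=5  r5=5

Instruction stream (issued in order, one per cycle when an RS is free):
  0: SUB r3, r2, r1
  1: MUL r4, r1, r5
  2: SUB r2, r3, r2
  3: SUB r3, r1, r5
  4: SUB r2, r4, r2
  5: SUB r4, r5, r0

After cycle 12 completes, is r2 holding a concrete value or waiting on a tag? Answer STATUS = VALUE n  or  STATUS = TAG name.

STATUS = VALUE 48

cycle 1: issue SUB r3<-Add1 // r0:9,r1:8,r2:5,r3:Add1,r4:5,r5:5
cycle 2: issue MUL r4<-Mul1 // r0:9,r1:8,r2:5,r3:Add1,r4:Mul1,r5:5
cycle 3: issue SUB r2<-Add2 // r0:9,r1:8,r2:Add2,r3:Add1,r4:Mul1,r5:5
cycle 4: CDB Add1=-3; issue SUB r3<-Add1 // r0:9,r1:8,r2:Add2,r3:Add1,r4:Mul1,r5:5
cycle 5: issue SUB r2<-Add3 // r0:9,r1:8,r2:Add3,r3:Add1,r4:Mul1,r5:5
cycle 6: stall // r0:9,r1:8,r2:Add3,r3:Add1,r4:Mul1,r5:5
cycle 7: CDB Add1=3; issue SUB r4<-Add1 // r0:9,r1:8,r2:Add3,r3:3,r4:Add1,r5:5
cycle 8: CDB Add2=-8 // r0:9,r1:8,r2:Add3,r3:3,r4:Add1,r5:5
cycle 9: CDB Mul1=40 // r0:9,r1:8,r2:Add3,r3:3,r4:Add1,r5:5
cycle 10: CDB Add1=-4 // r0:9,r1:8,r2:Add3,r3:3,r4:-4,r5:5
cycle 11: - // r0:9,r1:8,r2:Add3,r3:3,r4:-4,r5:5
cycle 12: CDB Add3=48 // r0:9,r1:8,r2:48,r3:3,r4:-4,r5:5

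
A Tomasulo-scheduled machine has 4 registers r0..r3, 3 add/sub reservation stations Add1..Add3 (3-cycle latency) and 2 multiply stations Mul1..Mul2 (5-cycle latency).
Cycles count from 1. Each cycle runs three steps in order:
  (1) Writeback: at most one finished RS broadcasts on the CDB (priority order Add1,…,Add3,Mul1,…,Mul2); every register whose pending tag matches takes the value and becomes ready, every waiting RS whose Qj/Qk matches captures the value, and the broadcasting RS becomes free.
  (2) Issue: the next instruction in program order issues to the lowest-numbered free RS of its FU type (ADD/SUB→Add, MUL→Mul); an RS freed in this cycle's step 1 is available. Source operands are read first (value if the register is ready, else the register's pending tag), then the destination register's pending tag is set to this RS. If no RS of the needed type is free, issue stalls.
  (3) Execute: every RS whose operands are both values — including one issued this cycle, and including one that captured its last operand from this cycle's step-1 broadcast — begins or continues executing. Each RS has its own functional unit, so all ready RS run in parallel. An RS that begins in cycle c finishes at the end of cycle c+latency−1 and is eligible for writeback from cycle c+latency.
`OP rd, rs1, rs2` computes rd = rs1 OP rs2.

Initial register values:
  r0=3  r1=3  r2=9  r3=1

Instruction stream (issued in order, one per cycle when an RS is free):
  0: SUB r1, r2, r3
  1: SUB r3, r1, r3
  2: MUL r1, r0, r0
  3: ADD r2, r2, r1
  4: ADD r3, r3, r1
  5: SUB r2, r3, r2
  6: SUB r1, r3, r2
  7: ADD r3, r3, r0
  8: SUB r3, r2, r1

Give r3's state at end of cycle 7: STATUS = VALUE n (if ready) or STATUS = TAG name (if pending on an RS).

STATUS = TAG Add3

c1: issue SUB r1<-Add1 | r0:3,r1:Add1,r2:9,r3:1
c2: issue SUB r3<-Add2 | r0:3,r1:Add1,r2:9,r3:Add2
c3: issue MUL r1<-Mul1 | r0:3,r1:Mul1,r2:9,r3:Add2
c4: CDB Add1=8; issue ADD r2<-Add1 | r0:3,r1:Mul1,r2:Add1,r3:Add2
c5: issue ADD r3<-Add3 | r0:3,r1:Mul1,r2:Add1,r3:Add3
c6: stall | r0:3,r1:Mul1,r2:Add1,r3:Add3
c7: CDB Add2=7; issue SUB r2<-Add2 | r0:3,r1:Mul1,r2:Add2,r3:Add3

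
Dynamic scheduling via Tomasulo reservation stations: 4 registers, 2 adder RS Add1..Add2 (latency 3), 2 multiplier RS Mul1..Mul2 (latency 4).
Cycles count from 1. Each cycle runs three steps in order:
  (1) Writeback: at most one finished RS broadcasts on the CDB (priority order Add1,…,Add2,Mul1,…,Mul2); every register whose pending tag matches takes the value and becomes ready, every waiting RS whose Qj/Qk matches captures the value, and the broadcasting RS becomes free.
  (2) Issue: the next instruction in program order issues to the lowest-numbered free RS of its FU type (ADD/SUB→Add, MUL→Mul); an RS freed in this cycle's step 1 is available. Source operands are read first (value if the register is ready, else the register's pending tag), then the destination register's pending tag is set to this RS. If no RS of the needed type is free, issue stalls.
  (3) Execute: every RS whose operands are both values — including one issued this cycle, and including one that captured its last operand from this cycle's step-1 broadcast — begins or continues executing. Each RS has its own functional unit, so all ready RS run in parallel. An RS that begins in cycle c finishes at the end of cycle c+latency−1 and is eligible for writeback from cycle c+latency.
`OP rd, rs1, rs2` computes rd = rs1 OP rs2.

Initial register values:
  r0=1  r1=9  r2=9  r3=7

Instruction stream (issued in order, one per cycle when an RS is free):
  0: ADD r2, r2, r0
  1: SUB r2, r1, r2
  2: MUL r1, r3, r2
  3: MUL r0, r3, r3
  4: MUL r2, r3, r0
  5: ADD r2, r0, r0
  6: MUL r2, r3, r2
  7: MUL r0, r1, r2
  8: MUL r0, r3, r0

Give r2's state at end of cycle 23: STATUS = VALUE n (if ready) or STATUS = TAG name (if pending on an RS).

STATUS = VALUE 686

c1: issue ADD r2<-Add1 | r0:1,r1:9,r2:Add1,r3:7
c2: issue SUB r2<-Add2 | r0:1,r1:9,r2:Add2,r3:7
c3: issue MUL r1<-Mul1 | r0:1,r1:Mul1,r2:Add2,r3:7
c4: CDB Add1=10; issue MUL r0<-Mul2 | r0:Mul2,r1:Mul1,r2:Add2,r3:7
c5: stall | r0:Mul2,r1:Mul1,r2:Add2,r3:7
c6: stall | r0:Mul2,r1:Mul1,r2:Add2,r3:7
c7: CDB Add2=-1; stall | r0:Mul2,r1:Mul1,r2:-1,r3:7
c8: CDB Mul2=49; issue MUL r2<-Mul2 | r0:49,r1:Mul1,r2:Mul2,r3:7
c9: issue ADD r2<-Add1 | r0:49,r1:Mul1,r2:Add1,r3:7
c10: stall | r0:49,r1:Mul1,r2:Add1,r3:7
c11: CDB Mul1=-7; issue MUL r2<-Mul1 | r0:49,r1:-7,r2:Mul1,r3:7
c12: CDB Add1=98; stall | r0:49,r1:-7,r2:Mul1,r3:7
c13: CDB Mul2=343; issue MUL r0<-Mul2 | r0:Mul2,r1:-7,r2:Mul1,r3:7
c14: stall | r0:Mul2,r1:-7,r2:Mul1,r3:7
c15: stall | r0:Mul2,r1:-7,r2:Mul1,r3:7
c16: CDB Mul1=686; issue MUL r0<-Mul1 | r0:Mul1,r1:-7,r2:686,r3:7
c17: - | r0:Mul1,r1:-7,r2:686,r3:7
c18: - | r0:Mul1,r1:-7,r2:686,r3:7
c19: - | r0:Mul1,r1:-7,r2:686,r3:7
c20: CDB Mul2=-4802 | r0:Mul1,r1:-7,r2:686,r3:7
c21: - | r0:Mul1,r1:-7,r2:686,r3:7
c22: - | r0:Mul1,r1:-7,r2:686,r3:7
c23: - | r0:Mul1,r1:-7,r2:686,r3:7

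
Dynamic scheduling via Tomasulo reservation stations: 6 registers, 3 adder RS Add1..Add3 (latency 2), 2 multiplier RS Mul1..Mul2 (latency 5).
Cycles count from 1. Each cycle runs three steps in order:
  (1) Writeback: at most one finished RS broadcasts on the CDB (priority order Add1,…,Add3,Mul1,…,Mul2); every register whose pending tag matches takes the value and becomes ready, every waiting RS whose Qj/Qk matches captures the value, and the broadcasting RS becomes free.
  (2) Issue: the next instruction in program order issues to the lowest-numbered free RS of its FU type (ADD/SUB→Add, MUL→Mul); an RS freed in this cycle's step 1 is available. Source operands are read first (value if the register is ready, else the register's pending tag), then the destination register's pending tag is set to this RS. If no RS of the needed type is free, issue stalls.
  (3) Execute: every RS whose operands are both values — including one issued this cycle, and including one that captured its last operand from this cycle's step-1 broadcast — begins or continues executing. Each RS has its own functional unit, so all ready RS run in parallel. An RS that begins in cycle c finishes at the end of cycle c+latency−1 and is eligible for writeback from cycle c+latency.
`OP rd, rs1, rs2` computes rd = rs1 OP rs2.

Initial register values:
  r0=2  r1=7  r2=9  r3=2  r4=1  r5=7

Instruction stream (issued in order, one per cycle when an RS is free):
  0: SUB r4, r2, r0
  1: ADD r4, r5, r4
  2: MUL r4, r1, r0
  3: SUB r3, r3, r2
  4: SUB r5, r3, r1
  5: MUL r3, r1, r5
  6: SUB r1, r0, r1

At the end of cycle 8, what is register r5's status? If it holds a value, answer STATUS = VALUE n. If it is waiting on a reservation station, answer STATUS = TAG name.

STATUS = VALUE -14

  c1: issue SUB r4<-Add1  regs: r0:2,r1:7,r2:9,r3:2,r4:Add1,r5:7
  c2: issue ADD r4<-Add2  regs: r0:2,r1:7,r2:9,r3:2,r4:Add2,r5:7
  c3: CDB Add1=7; issue MUL r4<-Mul1  regs: r0:2,r1:7,r2:9,r3:2,r4:Mul1,r5:7
  c4: issue SUB r3<-Add1  regs: r0:2,r1:7,r2:9,r3:Add1,r4:Mul1,r5:7
  c5: CDB Add2=14; issue SUB r5<-Add2  regs: r0:2,r1:7,r2:9,r3:Add1,r4:Mul1,r5:Add2
  c6: CDB Add1=-7; issue MUL r3<-Mul2  regs: r0:2,r1:7,r2:9,r3:Mul2,r4:Mul1,r5:Add2
  c7: issue SUB r1<-Add1  regs: r0:2,r1:Add1,r2:9,r3:Mul2,r4:Mul1,r5:Add2
  c8: CDB Add2=-14  regs: r0:2,r1:Add1,r2:9,r3:Mul2,r4:Mul1,r5:-14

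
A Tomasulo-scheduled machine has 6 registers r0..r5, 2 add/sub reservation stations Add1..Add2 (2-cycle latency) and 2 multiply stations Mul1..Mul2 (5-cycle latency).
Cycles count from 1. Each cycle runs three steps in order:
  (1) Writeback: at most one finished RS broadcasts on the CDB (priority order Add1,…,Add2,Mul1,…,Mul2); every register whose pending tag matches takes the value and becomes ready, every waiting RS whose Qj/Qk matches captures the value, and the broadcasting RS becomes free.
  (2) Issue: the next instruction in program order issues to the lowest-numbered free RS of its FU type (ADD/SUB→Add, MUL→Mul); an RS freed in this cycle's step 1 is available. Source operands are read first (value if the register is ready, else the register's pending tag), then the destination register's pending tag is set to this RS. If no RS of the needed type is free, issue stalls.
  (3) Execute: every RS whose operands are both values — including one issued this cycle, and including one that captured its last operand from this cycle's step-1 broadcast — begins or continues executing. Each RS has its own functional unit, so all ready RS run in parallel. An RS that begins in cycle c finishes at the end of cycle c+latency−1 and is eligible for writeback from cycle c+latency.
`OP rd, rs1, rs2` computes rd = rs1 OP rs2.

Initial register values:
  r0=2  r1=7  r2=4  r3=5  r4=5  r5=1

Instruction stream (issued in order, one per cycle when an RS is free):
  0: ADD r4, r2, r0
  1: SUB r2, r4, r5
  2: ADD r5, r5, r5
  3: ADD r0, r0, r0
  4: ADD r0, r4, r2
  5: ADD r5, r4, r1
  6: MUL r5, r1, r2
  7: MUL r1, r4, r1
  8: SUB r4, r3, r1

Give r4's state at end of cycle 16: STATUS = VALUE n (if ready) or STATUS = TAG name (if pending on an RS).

c1: issue ADD r4<-Add1 | r0:2,r1:7,r2:4,r3:5,r4:Add1,r5:1
c2: issue SUB r2<-Add2 | r0:2,r1:7,r2:Add2,r3:5,r4:Add1,r5:1
c3: CDB Add1=6; issue ADD r5<-Add1 | r0:2,r1:7,r2:Add2,r3:5,r4:6,r5:Add1
c4: stall | r0:2,r1:7,r2:Add2,r3:5,r4:6,r5:Add1
c5: CDB Add1=2; issue ADD r0<-Add1 | r0:Add1,r1:7,r2:Add2,r3:5,r4:6,r5:2
c6: CDB Add2=5; issue ADD r0<-Add2 | r0:Add2,r1:7,r2:5,r3:5,r4:6,r5:2
c7: CDB Add1=4; issue ADD r5<-Add1 | r0:Add2,r1:7,r2:5,r3:5,r4:6,r5:Add1
c8: CDB Add2=11; issue MUL r5<-Mul1 | r0:11,r1:7,r2:5,r3:5,r4:6,r5:Mul1
c9: CDB Add1=13; issue MUL r1<-Mul2 | r0:11,r1:Mul2,r2:5,r3:5,r4:6,r5:Mul1
c10: issue SUB r4<-Add1 | r0:11,r1:Mul2,r2:5,r3:5,r4:Add1,r5:Mul1
c11: - | r0:11,r1:Mul2,r2:5,r3:5,r4:Add1,r5:Mul1
c12: - | r0:11,r1:Mul2,r2:5,r3:5,r4:Add1,r5:Mul1
c13: CDB Mul1=35 | r0:11,r1:Mul2,r2:5,r3:5,r4:Add1,r5:35
c14: CDB Mul2=42 | r0:11,r1:42,r2:5,r3:5,r4:Add1,r5:35
c15: - | r0:11,r1:42,r2:5,r3:5,r4:Add1,r5:35
c16: CDB Add1=-37 | r0:11,r1:42,r2:5,r3:5,r4:-37,r5:35

STATUS = VALUE -37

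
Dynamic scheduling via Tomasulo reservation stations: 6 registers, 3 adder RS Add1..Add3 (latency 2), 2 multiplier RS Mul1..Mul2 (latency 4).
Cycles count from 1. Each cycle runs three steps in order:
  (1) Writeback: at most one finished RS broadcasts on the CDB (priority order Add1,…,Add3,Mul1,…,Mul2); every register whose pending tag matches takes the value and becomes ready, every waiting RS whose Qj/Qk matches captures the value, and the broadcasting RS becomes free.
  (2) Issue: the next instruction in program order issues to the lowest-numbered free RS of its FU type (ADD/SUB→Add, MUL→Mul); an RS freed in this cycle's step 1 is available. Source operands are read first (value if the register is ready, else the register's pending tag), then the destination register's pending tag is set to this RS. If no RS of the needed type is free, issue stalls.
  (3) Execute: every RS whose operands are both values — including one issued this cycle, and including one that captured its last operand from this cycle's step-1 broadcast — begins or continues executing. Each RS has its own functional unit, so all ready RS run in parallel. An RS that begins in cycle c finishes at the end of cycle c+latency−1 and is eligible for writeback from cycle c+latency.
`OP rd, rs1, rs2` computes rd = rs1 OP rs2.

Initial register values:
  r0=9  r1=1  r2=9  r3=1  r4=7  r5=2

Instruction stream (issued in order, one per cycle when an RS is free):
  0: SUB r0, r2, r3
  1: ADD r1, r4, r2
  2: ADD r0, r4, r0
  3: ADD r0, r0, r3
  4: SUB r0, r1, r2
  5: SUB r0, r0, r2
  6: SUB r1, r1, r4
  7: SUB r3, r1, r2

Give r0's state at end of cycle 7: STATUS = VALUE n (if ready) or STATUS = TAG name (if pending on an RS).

cycle 1: issue SUB r0<-Add1 // r0:Add1,r1:1,r2:9,r3:1,r4:7,r5:2
cycle 2: issue ADD r1<-Add2 // r0:Add1,r1:Add2,r2:9,r3:1,r4:7,r5:2
cycle 3: CDB Add1=8; issue ADD r0<-Add1 // r0:Add1,r1:Add2,r2:9,r3:1,r4:7,r5:2
cycle 4: CDB Add2=16; issue ADD r0<-Add2 // r0:Add2,r1:16,r2:9,r3:1,r4:7,r5:2
cycle 5: CDB Add1=15; issue SUB r0<-Add1 // r0:Add1,r1:16,r2:9,r3:1,r4:7,r5:2
cycle 6: issue SUB r0<-Add3 // r0:Add3,r1:16,r2:9,r3:1,r4:7,r5:2
cycle 7: CDB Add1=7; issue SUB r1<-Add1 // r0:Add3,r1:Add1,r2:9,r3:1,r4:7,r5:2

STATUS = TAG Add3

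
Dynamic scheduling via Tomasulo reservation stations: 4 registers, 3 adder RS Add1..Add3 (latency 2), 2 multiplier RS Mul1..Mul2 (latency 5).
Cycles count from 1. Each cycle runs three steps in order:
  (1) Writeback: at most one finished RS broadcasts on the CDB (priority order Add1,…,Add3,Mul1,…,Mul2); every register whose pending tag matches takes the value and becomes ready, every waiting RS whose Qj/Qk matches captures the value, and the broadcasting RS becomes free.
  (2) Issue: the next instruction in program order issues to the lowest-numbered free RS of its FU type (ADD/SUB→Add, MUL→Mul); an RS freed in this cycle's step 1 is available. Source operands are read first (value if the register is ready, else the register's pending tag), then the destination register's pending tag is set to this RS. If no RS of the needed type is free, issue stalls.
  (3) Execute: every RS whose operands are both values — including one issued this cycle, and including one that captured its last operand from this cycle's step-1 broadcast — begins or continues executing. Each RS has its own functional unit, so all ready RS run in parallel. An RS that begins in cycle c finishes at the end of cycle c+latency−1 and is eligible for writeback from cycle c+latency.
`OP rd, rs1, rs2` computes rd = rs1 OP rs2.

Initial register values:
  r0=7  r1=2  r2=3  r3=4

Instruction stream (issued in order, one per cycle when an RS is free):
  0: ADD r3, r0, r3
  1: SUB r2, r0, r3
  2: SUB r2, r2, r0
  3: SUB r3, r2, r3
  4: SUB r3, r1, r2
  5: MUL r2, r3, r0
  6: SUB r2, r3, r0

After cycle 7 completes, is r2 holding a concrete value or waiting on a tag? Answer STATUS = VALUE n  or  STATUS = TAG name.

STATUS = TAG Add1

cycle 1: issue ADD r3<-Add1 // r0:7,r1:2,r2:3,r3:Add1
cycle 2: issue SUB r2<-Add2 // r0:7,r1:2,r2:Add2,r3:Add1
cycle 3: CDB Add1=11; issue SUB r2<-Add1 // r0:7,r1:2,r2:Add1,r3:11
cycle 4: issue SUB r3<-Add3 // r0:7,r1:2,r2:Add1,r3:Add3
cycle 5: CDB Add2=-4; issue SUB r3<-Add2 // r0:7,r1:2,r2:Add1,r3:Add2
cycle 6: issue MUL r2<-Mul1 // r0:7,r1:2,r2:Mul1,r3:Add2
cycle 7: CDB Add1=-11; issue SUB r2<-Add1 // r0:7,r1:2,r2:Add1,r3:Add2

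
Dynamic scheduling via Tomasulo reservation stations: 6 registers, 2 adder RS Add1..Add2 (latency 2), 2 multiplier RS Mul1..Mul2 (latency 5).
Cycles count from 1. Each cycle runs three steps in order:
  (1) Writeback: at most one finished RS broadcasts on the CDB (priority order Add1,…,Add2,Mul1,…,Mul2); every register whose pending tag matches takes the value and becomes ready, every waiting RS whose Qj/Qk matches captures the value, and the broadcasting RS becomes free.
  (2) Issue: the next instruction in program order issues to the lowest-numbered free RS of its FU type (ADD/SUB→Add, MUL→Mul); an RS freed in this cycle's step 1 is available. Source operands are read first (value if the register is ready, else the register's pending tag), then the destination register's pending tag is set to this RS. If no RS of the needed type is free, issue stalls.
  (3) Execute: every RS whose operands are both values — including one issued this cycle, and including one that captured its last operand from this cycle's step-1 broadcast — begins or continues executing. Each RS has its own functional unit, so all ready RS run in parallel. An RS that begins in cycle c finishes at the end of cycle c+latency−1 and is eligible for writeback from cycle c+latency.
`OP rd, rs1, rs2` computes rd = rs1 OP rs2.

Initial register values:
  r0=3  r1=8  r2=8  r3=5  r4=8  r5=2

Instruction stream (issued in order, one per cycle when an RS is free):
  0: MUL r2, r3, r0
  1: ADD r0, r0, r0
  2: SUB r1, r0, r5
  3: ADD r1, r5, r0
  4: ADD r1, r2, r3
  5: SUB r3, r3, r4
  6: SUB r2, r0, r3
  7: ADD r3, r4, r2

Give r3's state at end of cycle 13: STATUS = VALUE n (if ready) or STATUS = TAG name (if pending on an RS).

STATUS = VALUE 17

c1: issue MUL r2<-Mul1 | r0:3,r1:8,r2:Mul1,r3:5,r4:8,r5:2
c2: issue ADD r0<-Add1 | r0:Add1,r1:8,r2:Mul1,r3:5,r4:8,r5:2
c3: issue SUB r1<-Add2 | r0:Add1,r1:Add2,r2:Mul1,r3:5,r4:8,r5:2
c4: CDB Add1=6; issue ADD r1<-Add1 | r0:6,r1:Add1,r2:Mul1,r3:5,r4:8,r5:2
c5: stall | r0:6,r1:Add1,r2:Mul1,r3:5,r4:8,r5:2
c6: CDB Add1=8; issue ADD r1<-Add1 | r0:6,r1:Add1,r2:Mul1,r3:5,r4:8,r5:2
c7: CDB Add2=4; issue SUB r3<-Add2 | r0:6,r1:Add1,r2:Mul1,r3:Add2,r4:8,r5:2
c8: CDB Mul1=15; stall | r0:6,r1:Add1,r2:15,r3:Add2,r4:8,r5:2
c9: CDB Add2=-3; issue SUB r2<-Add2 | r0:6,r1:Add1,r2:Add2,r3:-3,r4:8,r5:2
c10: CDB Add1=20; issue ADD r3<-Add1 | r0:6,r1:20,r2:Add2,r3:Add1,r4:8,r5:2
c11: CDB Add2=9 | r0:6,r1:20,r2:9,r3:Add1,r4:8,r5:2
c12: - | r0:6,r1:20,r2:9,r3:Add1,r4:8,r5:2
c13: CDB Add1=17 | r0:6,r1:20,r2:9,r3:17,r4:8,r5:2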